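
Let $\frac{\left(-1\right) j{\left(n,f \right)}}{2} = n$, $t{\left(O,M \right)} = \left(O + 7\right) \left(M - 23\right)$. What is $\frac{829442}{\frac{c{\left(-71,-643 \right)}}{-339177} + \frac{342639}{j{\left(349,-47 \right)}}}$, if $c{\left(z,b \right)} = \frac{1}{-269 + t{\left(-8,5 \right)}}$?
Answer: $- \frac{49288041490498332}{29170032293155} \approx -1689.7$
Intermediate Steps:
$t{\left(O,M \right)} = \left(-23 + M\right) \left(7 + O\right)$ ($t{\left(O,M \right)} = \left(7 + O\right) \left(-23 + M\right) = \left(-23 + M\right) \left(7 + O\right)$)
$j{\left(n,f \right)} = - 2 n$
$c{\left(z,b \right)} = - \frac{1}{251}$ ($c{\left(z,b \right)} = \frac{1}{-269 + \left(-161 - -184 + 7 \cdot 5 + 5 \left(-8\right)\right)} = \frac{1}{-269 + \left(-161 + 184 + 35 - 40\right)} = \frac{1}{-269 + 18} = \frac{1}{-251} = - \frac{1}{251}$)
$\frac{829442}{\frac{c{\left(-71,-643 \right)}}{-339177} + \frac{342639}{j{\left(349,-47 \right)}}} = \frac{829442}{- \frac{1}{251 \left(-339177\right)} + \frac{342639}{\left(-2\right) 349}} = \frac{829442}{\left(- \frac{1}{251}\right) \left(- \frac{1}{339177}\right) + \frac{342639}{-698}} = \frac{829442}{\frac{1}{85133427} + 342639 \left(- \frac{1}{698}\right)} = \frac{829442}{\frac{1}{85133427} - \frac{342639}{698}} = \frac{829442}{- \frac{29170032293155}{59423132046}} = 829442 \left(- \frac{59423132046}{29170032293155}\right) = - \frac{49288041490498332}{29170032293155}$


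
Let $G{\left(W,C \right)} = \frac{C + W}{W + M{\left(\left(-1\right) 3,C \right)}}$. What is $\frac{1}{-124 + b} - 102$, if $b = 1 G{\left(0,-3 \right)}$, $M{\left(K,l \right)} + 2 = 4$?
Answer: $- \frac{25604}{251} \approx -102.01$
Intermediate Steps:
$M{\left(K,l \right)} = 2$ ($M{\left(K,l \right)} = -2 + 4 = 2$)
$G{\left(W,C \right)} = \frac{C + W}{2 + W}$ ($G{\left(W,C \right)} = \frac{C + W}{W + 2} = \frac{C + W}{2 + W}$)
$b = - \frac{3}{2}$ ($b = 1 \frac{-3 + 0}{2 + 0} = 1 \cdot \frac{1}{2} \left(-3\right) = 1 \left(- \frac{3}{2}\right) = - \frac{3}{2} \approx -1.5$)
$\frac{1}{-124 + b} - 102 = \frac{1}{-124 - \frac{3}{2}} - 102 = \frac{1}{- \frac{251}{2}} - 102 = - \frac{2}{251} - 102 = - \frac{25604}{251}$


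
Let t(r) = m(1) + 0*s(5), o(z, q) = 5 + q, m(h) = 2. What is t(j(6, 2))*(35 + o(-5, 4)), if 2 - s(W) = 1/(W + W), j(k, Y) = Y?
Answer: 88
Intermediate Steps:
s(W) = 2 - 1/(2*W) (s(W) = 2 - 1/(W + W) = 2 - 1/(2*W))
t(r) = 2 (t(r) = 2 + 0*(2 - 1/2/5) = 2 + 0*(2 - 1/2*1/5) = 2 + 0*(2 - 1/10) = 2 + 0*(19/10) = 2 + 0 = 2)
t(j(6, 2))*(35 + o(-5, 4)) = 2*(35 + (5 + 4)) = 2*(35 + 9) = 2*44 = 88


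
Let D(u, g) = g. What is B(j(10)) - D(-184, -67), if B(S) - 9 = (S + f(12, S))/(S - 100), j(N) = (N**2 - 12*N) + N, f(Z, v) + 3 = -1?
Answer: 4187/55 ≈ 76.127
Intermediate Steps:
f(Z, v) = -4 (f(Z, v) = -3 - 1 = -4)
j(N) = N**2 - 11*N
B(S) = 9 + (-4 + S)/(-100 + S) (B(S) = 9 + (S - 4)/(S - 100) = 9 + (-4 + S)/(-100 + S))
B(j(10)) - D(-184, -67) = 2*(-452 + 5*(10*(-11 + 10)))/(-100 + 10*(-11 + 10)) - 1*(-67) = 2*(-452 + 5*(10*(-1)))/(-100 + 10*(-1)) + 67 = 2*(-452 + 5*(-10))/(-100 - 10) + 67 = 2*(-452 - 50)/(-110) + 67 = 2*(-1/110)*(-502) + 67 = 502/55 + 67 = 4187/55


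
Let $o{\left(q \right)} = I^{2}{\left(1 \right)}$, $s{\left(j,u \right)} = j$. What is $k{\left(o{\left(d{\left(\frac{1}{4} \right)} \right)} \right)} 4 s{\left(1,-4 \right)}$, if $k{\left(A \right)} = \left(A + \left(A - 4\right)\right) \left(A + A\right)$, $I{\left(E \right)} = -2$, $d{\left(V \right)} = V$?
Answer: $128$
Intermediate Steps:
$o{\left(q \right)} = 4$ ($o{\left(q \right)} = \left(-2\right)^{2} = 4$)
$k{\left(A \right)} = 2 A \left(-4 + 2 A\right)$ ($k{\left(A \right)} = \left(A + \left(A - 4\right)\right) 2 A = \left(A + \left(-4 + A\right)\right) 2 A = \left(-4 + 2 A\right) 2 A = 2 A \left(-4 + 2 A\right)$)
$k{\left(o{\left(d{\left(\frac{1}{4} \right)} \right)} \right)} 4 s{\left(1,-4 \right)} = 4 \cdot 4 \left(-2 + 4\right) 4 \cdot 1 = 4 \cdot 4 \cdot 2 \cdot 4 = 32 \cdot 4 = 128$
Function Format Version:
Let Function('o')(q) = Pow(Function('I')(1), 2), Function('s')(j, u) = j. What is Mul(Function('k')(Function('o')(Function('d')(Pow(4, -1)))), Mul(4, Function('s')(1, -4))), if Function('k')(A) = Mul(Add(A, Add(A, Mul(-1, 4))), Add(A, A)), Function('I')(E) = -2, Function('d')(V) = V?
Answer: 128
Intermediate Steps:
Function('o')(q) = 4 (Function('o')(q) = Pow(-2, 2) = 4)
Function('k')(A) = Mul(2, A, Add(-4, Mul(2, A))) (Function('k')(A) = Mul(Add(A, Add(A, -4)), Mul(2, A)) = Mul(Add(A, Add(-4, A)), Mul(2, A)) = Mul(Add(-4, Mul(2, A)), Mul(2, A)) = Mul(2, A, Add(-4, Mul(2, A))))
Mul(Function('k')(Function('o')(Function('d')(Pow(4, -1)))), Mul(4, Function('s')(1, -4))) = Mul(Mul(4, 4, Add(-2, 4)), Mul(4, 1)) = Mul(Mul(4, 4, 2), 4) = Mul(32, 4) = 128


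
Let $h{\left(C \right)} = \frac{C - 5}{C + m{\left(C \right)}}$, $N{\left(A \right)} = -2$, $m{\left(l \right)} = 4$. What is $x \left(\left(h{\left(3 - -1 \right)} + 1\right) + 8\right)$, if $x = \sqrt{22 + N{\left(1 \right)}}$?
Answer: $\frac{71 \sqrt{5}}{4} \approx 39.69$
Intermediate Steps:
$x = 2 \sqrt{5}$ ($x = \sqrt{22 - 2} = \sqrt{20} = 2 \sqrt{5} \approx 4.4721$)
$h{\left(C \right)} = \frac{-5 + C}{4 + C}$ ($h{\left(C \right)} = \frac{C - 5}{C + 4} = \frac{-5 + C}{4 + C}$)
$x \left(\left(h{\left(3 - -1 \right)} + 1\right) + 8\right) = 2 \sqrt{5} \left(\left(\frac{-5 + \left(3 - -1\right)}{4 + \left(3 - -1\right)} + 1\right) + 8\right) = 2 \sqrt{5} \left(\left(\frac{-5 + \left(3 + 1\right)}{4 + \left(3 + 1\right)} + 1\right) + 8\right) = 2 \sqrt{5} \left(\left(\frac{-5 + 4}{4 + 4} + 1\right) + 8\right) = 2 \sqrt{5} \left(\left(\frac{1}{8} \left(-1\right) + 1\right) + 8\right) = 2 \sqrt{5} \left(\left(- \frac{1}{8} + 1\right) + 8\right) = 2 \sqrt{5} \left(\frac{7}{8} + 8\right) = 2 \sqrt{5} \cdot \frac{71}{8} = \frac{71 \sqrt{5}}{4}$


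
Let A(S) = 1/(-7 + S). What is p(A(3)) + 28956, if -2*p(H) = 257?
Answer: 57655/2 ≈ 28828.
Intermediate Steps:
p(H) = -257/2 (p(H) = -½*257 = -257/2)
p(A(3)) + 28956 = -257/2 + 28956 = 57655/2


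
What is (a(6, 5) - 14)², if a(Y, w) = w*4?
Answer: 36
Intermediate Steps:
a(Y, w) = 4*w
(a(6, 5) - 14)² = (4*5 - 14)² = (20 - 14)² = 6² = 36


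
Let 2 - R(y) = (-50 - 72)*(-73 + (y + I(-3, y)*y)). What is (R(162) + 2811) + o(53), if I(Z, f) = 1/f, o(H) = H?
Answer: 13846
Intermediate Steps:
R(y) = -8782 + 122*y (R(y) = 2 - (-50 - 72)*(-73 + (y + y/y)) = 2 - (-122)*(-73 + (y + 1)) = 2 - (-122)*(-73 + (1 + y)) = 2 - (-122)*(-72 + y) = 2 - (8784 - 122*y) = 2 + (-8784 + 122*y) = -8782 + 122*y)
(R(162) + 2811) + o(53) = ((-8782 + 122*162) + 2811) + 53 = ((-8782 + 19764) + 2811) + 53 = (10982 + 2811) + 53 = 13793 + 53 = 13846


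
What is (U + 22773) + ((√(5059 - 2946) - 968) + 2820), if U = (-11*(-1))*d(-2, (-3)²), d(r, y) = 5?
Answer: 24680 + √2113 ≈ 24726.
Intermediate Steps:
U = 55 (U = -11*(-1)*5 = 11*5 = 55)
(U + 22773) + ((√(5059 - 2946) - 968) + 2820) = (55 + 22773) + ((√(5059 - 2946) - 968) + 2820) = 22828 + ((√2113 - 968) + 2820) = 22828 + ((-968 + √2113) + 2820) = 22828 + (1852 + √2113) = 24680 + √2113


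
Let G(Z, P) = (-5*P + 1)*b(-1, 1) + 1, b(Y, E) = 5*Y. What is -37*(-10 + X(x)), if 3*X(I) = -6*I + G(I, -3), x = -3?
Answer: 3367/3 ≈ 1122.3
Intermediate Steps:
G(Z, P) = -4 + 25*P (G(Z, P) = (-5*P + 1)*(5*(-1)) + 1 = (1 - 5*P)*(-5) + 1 = (-5 + 25*P) + 1 = -4 + 25*P)
X(I) = -79/3 - 2*I (X(I) = (-6*I + (-4 + 25*(-3)))/3 = (-6*I + (-4 - 75))/3 = (-6*I - 79)/3 = (-79 - 6*I)/3 = -79/3 - 2*I)
-37*(-10 + X(x)) = -37*(-10 + (-79/3 - 2*(-3))) = -37*(-10 + (-79/3 + 6)) = -37*(-10 - 61/3) = -37*(-91/3) = 3367/3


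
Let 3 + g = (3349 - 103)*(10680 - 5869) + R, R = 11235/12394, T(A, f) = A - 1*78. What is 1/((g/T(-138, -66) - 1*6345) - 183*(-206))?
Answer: -892368/36538569235 ≈ -2.4423e-5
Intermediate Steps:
T(A, f) = -78 + A (T(A, f) = A - 78 = -78 + A)
R = 11235/12394 (R = 11235*(1/12394) = 11235/12394 ≈ 0.90649)
g = 193550949417/12394 (g = -3 + ((3349 - 103)*(10680 - 5869) + 11235/12394) = -3 + (3246*4811 + 11235/12394) = -3 + (15616506 + 11235/12394) = -3 + 193550986599/12394 = 193550949417/12394 ≈ 1.5616e+7)
1/((g/T(-138, -66) - 1*6345) - 183*(-206)) = 1/((193550949417/(12394*(-78 - 138)) - 1*6345) - 183*(-206)) = 1/(((193550949417/12394)/(-216) - 6345) + 37698) = 1/(((193550949417/12394)*(-1/216) - 6345) + 37698) = 1/((-64516983139/892368 - 6345) + 37698) = 1/(-70179058099/892368 + 37698) = 1/(-36538569235/892368) = -892368/36538569235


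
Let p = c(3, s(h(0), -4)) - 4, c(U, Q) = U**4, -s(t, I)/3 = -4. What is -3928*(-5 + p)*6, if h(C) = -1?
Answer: -1696896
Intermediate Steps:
s(t, I) = 12 (s(t, I) = -3*(-4) = 12)
p = 77 (p = 3**4 - 4 = 81 - 4 = 77)
-3928*(-5 + p)*6 = -3928*(-5 + 77)*6 = -282816*6 = -3928*432 = -1696896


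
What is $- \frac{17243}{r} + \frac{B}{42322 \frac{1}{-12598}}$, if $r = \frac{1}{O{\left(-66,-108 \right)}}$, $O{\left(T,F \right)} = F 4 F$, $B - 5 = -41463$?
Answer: $- \frac{17023539218746}{21161} \approx -8.0448 \cdot 10^{8}$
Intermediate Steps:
$B = -41458$ ($B = 5 - 41463 = -41458$)
$O{\left(T,F \right)} = 4 F^{2}$ ($O{\left(T,F \right)} = 4 F F = 4 F^{2}$)
$r = \frac{1}{46656}$ ($r = \frac{1}{4 \left(-108\right)^{2}} = \frac{1}{4 \cdot 11664} = \frac{1}{46656} \approx 2.1433 \cdot 10^{-5}$)
$- \frac{17243}{r} + \frac{B}{42322 \frac{1}{-12598}} = - 17243 \frac{1}{\frac{1}{46656}} - \frac{41458}{42322 \frac{1}{-12598}} = \left(-17243\right) 46656 - \frac{41458}{42322 \left(- \frac{1}{12598}\right)} = -804489408 - \frac{41458}{- \frac{21161}{6299}} = -804489408 - - \frac{261143942}{21161} = -804489408 + \frac{261143942}{21161} = - \frac{17023539218746}{21161}$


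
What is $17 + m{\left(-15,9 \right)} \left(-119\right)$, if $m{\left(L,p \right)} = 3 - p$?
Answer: $731$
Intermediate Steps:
$17 + m{\left(-15,9 \right)} \left(-119\right) = 17 + \left(3 - 9\right) \left(-119\right) = 17 - -714 = 17 + 714 = 731$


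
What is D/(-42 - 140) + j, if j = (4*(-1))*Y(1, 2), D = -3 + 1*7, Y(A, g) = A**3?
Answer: -366/91 ≈ -4.0220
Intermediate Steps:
D = 4 (D = -3 + 7 = 4)
j = -4 (j = (4*(-1))*1**3 = -4*1 = -4)
D/(-42 - 140) + j = 4/(-42 - 140) - 4 = 4/(-182) - 4 = -1/182*4 - 4 = -2/91 - 4 = -366/91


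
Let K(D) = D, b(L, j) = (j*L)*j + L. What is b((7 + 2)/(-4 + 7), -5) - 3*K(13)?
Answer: 39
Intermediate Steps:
b(L, j) = L + L*j**2 (b(L, j) = (L*j)*j + L = L*j**2 + L = L + L*j**2)
b((7 + 2)/(-4 + 7), -5) - 3*K(13) = ((7 + 2)/(-4 + 7))*(1 + (-5)**2) - 3*13 = (9/3)*(1 + 25) - 39 = (9*(1/3))*26 - 39 = 3*26 - 39 = 78 - 39 = 39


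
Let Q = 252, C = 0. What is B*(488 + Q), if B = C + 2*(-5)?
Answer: -7400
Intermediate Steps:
B = -10 (B = 0 + 2*(-5) = 0 - 10 = -10)
B*(488 + Q) = -10*(488 + 252) = -10*740 = -7400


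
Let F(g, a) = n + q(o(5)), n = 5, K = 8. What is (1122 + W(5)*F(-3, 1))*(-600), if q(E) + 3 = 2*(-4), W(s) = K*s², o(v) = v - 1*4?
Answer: 46800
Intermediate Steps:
o(v) = -4 + v (o(v) = v - 4 = -4 + v)
W(s) = 8*s²
q(E) = -11 (q(E) = -3 + 2*(-4) = -3 - 8 = -11)
F(g, a) = -6 (F(g, a) = 5 - 11 = -6)
(1122 + W(5)*F(-3, 1))*(-600) = (1122 + (8*5²)*(-6))*(-600) = (1122 + (8*25)*(-6))*(-600) = (1122 + 200*(-6))*(-600) = (1122 - 1200)*(-600) = -78*(-600) = 46800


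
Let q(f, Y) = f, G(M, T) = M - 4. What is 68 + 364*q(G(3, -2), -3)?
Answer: -296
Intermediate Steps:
G(M, T) = -4 + M
68 + 364*q(G(3, -2), -3) = 68 + 364*(-4 + 3) = 68 + 364*(-1) = 68 - 364 = -296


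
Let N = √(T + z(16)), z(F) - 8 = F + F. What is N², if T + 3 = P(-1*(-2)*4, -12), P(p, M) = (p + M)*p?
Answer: 5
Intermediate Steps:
z(F) = 8 + 2*F (z(F) = 8 + (F + F) = 8 + 2*F)
P(p, M) = p*(M + p) (P(p, M) = (M + p)*p = p*(M + p))
T = -35 (T = -3 + (-1*(-2)*4)*(-12 - 1*(-2)*4) = -3 + (2*4)*(-12 + 2*4) = -3 + 8*(-12 + 8) = -3 + 8*(-4) = -3 - 32 = -35)
N = √5 (N = √(-35 + (8 + 2*16)) = √(-35 + (8 + 32)) = √(-35 + 40) = √5 ≈ 2.2361)
N² = (√5)² = 5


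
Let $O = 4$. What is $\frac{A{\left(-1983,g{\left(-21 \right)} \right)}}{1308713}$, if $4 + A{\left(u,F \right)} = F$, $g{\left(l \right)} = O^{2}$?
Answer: $\frac{12}{1308713} \approx 9.1693 \cdot 10^{-6}$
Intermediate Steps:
$g{\left(l \right)} = 16$ ($g{\left(l \right)} = 4^{2} = 16$)
$A{\left(u,F \right)} = -4 + F$
$\frac{A{\left(-1983,g{\left(-21 \right)} \right)}}{1308713} = \frac{-4 + 16}{1308713} = 12 \cdot \frac{1}{1308713} = \frac{12}{1308713}$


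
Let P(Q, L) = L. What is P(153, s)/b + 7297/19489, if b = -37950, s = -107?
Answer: 279006473/739607550 ≈ 0.37724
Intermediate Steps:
P(153, s)/b + 7297/19489 = -107/(-37950) + 7297/19489 = -107*(-1/37950) + 7297*(1/19489) = 107/37950 + 7297/19489 = 279006473/739607550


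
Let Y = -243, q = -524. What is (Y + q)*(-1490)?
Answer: 1142830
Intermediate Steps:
(Y + q)*(-1490) = (-243 - 524)*(-1490) = -767*(-1490) = 1142830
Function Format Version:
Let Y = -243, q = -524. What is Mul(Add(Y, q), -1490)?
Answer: 1142830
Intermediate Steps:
Mul(Add(Y, q), -1490) = Mul(Add(-243, -524), -1490) = Mul(-767, -1490) = 1142830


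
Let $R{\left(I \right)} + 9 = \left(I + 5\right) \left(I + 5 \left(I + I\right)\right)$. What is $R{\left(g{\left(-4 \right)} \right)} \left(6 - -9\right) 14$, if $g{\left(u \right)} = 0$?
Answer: $-1890$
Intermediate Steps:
$R{\left(I \right)} = -9 + 11 I \left(5 + I\right)$ ($R{\left(I \right)} = -9 + \left(I + 5\right) \left(I + 5 \left(I + I\right)\right) = -9 + \left(5 + I\right) \left(I + 5 \cdot 2 I\right) = -9 + \left(5 + I\right) \left(I + 10 I\right) = -9 + \left(5 + I\right) 11 I = -9 + 11 I \left(5 + I\right)$)
$R{\left(g{\left(-4 \right)} \right)} \left(6 - -9\right) 14 = \left(-9 + 11 \cdot 0^{2} + 55 \cdot 0\right) \left(6 - -9\right) 14 = \left(-9 + 11 \cdot 0 + 0\right) \left(6 + 9\right) 14 = \left(-9 + 0 + 0\right) 15 \cdot 14 = \left(-9\right) 15 \cdot 14 = \left(-135\right) 14 = -1890$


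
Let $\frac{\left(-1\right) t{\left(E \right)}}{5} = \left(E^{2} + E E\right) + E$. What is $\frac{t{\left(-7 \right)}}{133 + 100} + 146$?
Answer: $\frac{33563}{233} \approx 144.05$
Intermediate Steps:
$t{\left(E \right)} = - 10 E^{2} - 5 E$ ($t{\left(E \right)} = - 5 \left(\left(E^{2} + E E\right) + E\right) = - 5 \left(\left(E^{2} + E^{2}\right) + E\right) = - 5 \left(2 E^{2} + E\right) = - 5 \left(E + 2 E^{2}\right) = - 10 E^{2} - 5 E$)
$\frac{t{\left(-7 \right)}}{133 + 100} + 146 = \frac{\left(-5\right) \left(-7\right) \left(1 + 2 \left(-7\right)\right)}{133 + 100} + 146 = \frac{\left(-5\right) \left(-7\right) \left(1 - 14\right)}{233} + 146 = \left(-5\right) \left(-7\right) \left(-13\right) \frac{1}{233} + 146 = \left(-455\right) \frac{1}{233} + 146 = - \frac{455}{233} + 146 = \frac{33563}{233}$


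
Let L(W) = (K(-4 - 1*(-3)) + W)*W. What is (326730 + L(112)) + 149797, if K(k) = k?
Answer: 488959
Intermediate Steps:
L(W) = W*(-1 + W) (L(W) = ((-4 - 1*(-3)) + W)*W = ((-4 + 3) + W)*W = (-1 + W)*W = W*(-1 + W))
(326730 + L(112)) + 149797 = (326730 + 112*(-1 + 112)) + 149797 = (326730 + 112*111) + 149797 = (326730 + 12432) + 149797 = 339162 + 149797 = 488959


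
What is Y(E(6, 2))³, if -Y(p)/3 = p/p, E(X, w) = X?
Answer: -27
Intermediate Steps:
Y(p) = -3 (Y(p) = -3*p/p = -3*1 = -3)
Y(E(6, 2))³ = (-3)³ = -27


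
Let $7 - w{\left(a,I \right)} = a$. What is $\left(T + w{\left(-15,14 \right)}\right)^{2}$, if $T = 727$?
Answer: $561001$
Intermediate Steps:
$w{\left(a,I \right)} = 7 - a$
$\left(T + w{\left(-15,14 \right)}\right)^{2} = \left(727 + \left(7 - -15\right)\right)^{2} = \left(727 + \left(7 + 15\right)\right)^{2} = \left(727 + 22\right)^{2} = 749^{2} = 561001$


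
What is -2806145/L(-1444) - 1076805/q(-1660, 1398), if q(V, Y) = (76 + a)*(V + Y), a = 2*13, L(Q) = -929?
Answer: 25330590275/8275532 ≈ 3060.9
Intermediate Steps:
a = 26
q(V, Y) = 102*V + 102*Y (q(V, Y) = (76 + 26)*(V + Y) = 102*(V + Y) = 102*V + 102*Y)
-2806145/L(-1444) - 1076805/q(-1660, 1398) = -2806145/(-929) - 1076805/(102*(-1660) + 102*1398) = -2806145*(-1/929) - 1076805/(-169320 + 142596) = 2806145/929 - 1076805/(-26724) = 2806145/929 - 1076805*(-1/26724) = 2806145/929 + 358935/8908 = 25330590275/8275532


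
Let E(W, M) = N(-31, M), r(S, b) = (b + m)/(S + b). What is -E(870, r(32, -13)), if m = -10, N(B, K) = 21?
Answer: -21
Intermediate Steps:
r(S, b) = (-10 + b)/(S + b) (r(S, b) = (b - 10)/(S + b) = (-10 + b)/(S + b))
E(W, M) = 21
-E(870, r(32, -13)) = -1*21 = -21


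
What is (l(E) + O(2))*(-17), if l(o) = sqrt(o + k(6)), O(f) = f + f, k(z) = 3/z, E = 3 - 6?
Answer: -68 - 17*I*sqrt(10)/2 ≈ -68.0 - 26.879*I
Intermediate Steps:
E = -3
O(f) = 2*f
l(o) = sqrt(1/2 + o) (l(o) = sqrt(o + 3/6) = sqrt(o + 3*(1/6)) = sqrt(o + 1/2) = sqrt(1/2 + o))
(l(E) + O(2))*(-17) = (sqrt(2 + 4*(-3))/2 + 2*2)*(-17) = (sqrt(2 - 12)/2 + 4)*(-17) = (sqrt(-10)/2 + 4)*(-17) = ((I*sqrt(10))/2 + 4)*(-17) = (I*sqrt(10)/2 + 4)*(-17) = (4 + I*sqrt(10)/2)*(-17) = -68 - 17*I*sqrt(10)/2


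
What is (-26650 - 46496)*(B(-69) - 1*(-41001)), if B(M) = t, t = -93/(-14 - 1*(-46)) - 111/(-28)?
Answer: -335903292153/112 ≈ -2.9991e+9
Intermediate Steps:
t = 237/224 (t = -93/(-14 + 46) - 111*(-1/28) = -93/32 + 111/28 = 237/224 ≈ 1.0580)
B(M) = 237/224
(-26650 - 46496)*(B(-69) - 1*(-41001)) = (-26650 - 46496)*(237/224 - 1*(-41001)) = -73146*(237/224 + 41001) = -73146*9184461/224 = -335903292153/112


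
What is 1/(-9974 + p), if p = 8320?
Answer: -1/1654 ≈ -0.00060460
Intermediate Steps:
1/(-9974 + p) = 1/(-9974 + 8320) = 1/(-1654) = -1/1654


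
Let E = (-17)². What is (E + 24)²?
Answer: 97969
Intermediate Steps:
E = 289
(E + 24)² = (289 + 24)² = 313² = 97969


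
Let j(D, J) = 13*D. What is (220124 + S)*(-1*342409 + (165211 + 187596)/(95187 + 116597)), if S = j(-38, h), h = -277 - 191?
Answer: -7963387900342935/105892 ≈ -7.5203e+10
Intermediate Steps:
h = -468
S = -494 (S = 13*(-38) = -494)
(220124 + S)*(-1*342409 + (165211 + 187596)/(95187 + 116597)) = (220124 - 494)*(-1*342409 + (165211 + 187596)/(95187 + 116597)) = 219630*(-342409 + 352807/211784) = 219630*(-72516394849/211784) = -7963387900342935/105892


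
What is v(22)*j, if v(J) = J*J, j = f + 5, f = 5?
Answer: 4840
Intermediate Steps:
j = 10 (j = 5 + 5 = 10)
v(J) = J²
v(22)*j = 22²*10 = 484*10 = 4840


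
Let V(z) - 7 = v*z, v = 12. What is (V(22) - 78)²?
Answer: 37249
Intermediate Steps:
V(z) = 7 + 12*z
(V(22) - 78)² = ((7 + 12*22) - 78)² = ((7 + 264) - 78)² = (271 - 78)² = 193² = 37249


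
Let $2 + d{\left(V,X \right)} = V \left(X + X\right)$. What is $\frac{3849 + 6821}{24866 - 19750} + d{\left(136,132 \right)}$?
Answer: $\frac{91842651}{2558} \approx 35904.0$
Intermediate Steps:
$d{\left(V,X \right)} = -2 + 2 V X$ ($d{\left(V,X \right)} = -2 + V \left(X + X\right) = -2 + V 2 X = -2 + 2 V X$)
$\frac{3849 + 6821}{24866 - 19750} + d{\left(136,132 \right)} = \frac{3849 + 6821}{24866 - 19750} - \left(2 - 35904\right) = \frac{10670}{5116} + \left(-2 + 35904\right) = 10670 \cdot \frac{1}{5116} + 35902 = \frac{5335}{2558} + 35902 = \frac{91842651}{2558}$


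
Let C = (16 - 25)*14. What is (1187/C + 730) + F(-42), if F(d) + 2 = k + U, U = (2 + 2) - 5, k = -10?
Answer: 89155/126 ≈ 707.58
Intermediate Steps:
U = -1 (U = 4 - 5 = -1)
F(d) = -13 (F(d) = -2 + (-10 - 1) = -2 - 11 = -13)
C = -126 (C = -9*14 = -126)
(1187/C + 730) + F(-42) = (1187/(-126) + 730) - 13 = (1187*(-1/126) + 730) - 13 = (-1187/126 + 730) - 13 = 90793/126 - 13 = 89155/126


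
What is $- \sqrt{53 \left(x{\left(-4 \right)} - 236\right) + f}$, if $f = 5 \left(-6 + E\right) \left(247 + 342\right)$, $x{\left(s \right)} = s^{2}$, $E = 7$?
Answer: $- i \sqrt{8715} \approx - 93.354 i$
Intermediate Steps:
$f = 2945$ ($f = 5 \left(-6 + 7\right) \left(247 + 342\right) = 5 \cdot 1 \cdot 589 = 5 \cdot 589 = 2945$)
$- \sqrt{53 \left(x{\left(-4 \right)} - 236\right) + f} = - \sqrt{53 \left(\left(-4\right)^{2} - 236\right) + 2945} = - \sqrt{53 \left(16 - 236\right) + 2945} = - \sqrt{53 \left(-220\right) + 2945} = - \sqrt{-11660 + 2945} = - \sqrt{-8715} = - i \sqrt{8715}$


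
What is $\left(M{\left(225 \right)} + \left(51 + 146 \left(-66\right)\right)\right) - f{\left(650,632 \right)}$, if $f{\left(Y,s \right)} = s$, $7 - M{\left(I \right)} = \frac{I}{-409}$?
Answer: $- \frac{4175665}{409} \approx -10209.0$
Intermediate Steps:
$M{\left(I \right)} = 7 + \frac{I}{409}$ ($M{\left(I \right)} = 7 - \frac{I}{-409} = 7 - I \left(- \frac{1}{409}\right) = 7 - - \frac{I}{409} = 7 + \frac{I}{409}$)
$\left(M{\left(225 \right)} + \left(51 + 146 \left(-66\right)\right)\right) - f{\left(650,632 \right)} = \left(\left(7 + \frac{1}{409} \cdot 225\right) + \left(51 + 146 \left(-66\right)\right)\right) - 632 = \left(\left(7 + \frac{225}{409}\right) + \left(51 - 9636\right)\right) - 632 = \left(\frac{3088}{409} - 9585\right) - 632 = - \frac{3917177}{409} - 632 = - \frac{4175665}{409}$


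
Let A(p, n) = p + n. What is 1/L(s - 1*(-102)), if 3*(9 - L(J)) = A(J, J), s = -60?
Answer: -1/19 ≈ -0.052632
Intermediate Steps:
A(p, n) = n + p
L(J) = 9 - 2*J/3 (L(J) = 9 - (J + J)/3 = 9 - 2*J/3)
1/L(s - 1*(-102)) = 1/(9 - 2*(-60 - 1*(-102))/3) = 1/(9 - 2*(-60 + 102)/3) = 1/(9 - ⅔*42) = 1/(9 - 28) = 1/(-19) = -1/19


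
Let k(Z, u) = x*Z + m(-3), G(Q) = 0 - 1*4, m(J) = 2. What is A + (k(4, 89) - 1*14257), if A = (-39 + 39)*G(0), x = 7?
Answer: -14227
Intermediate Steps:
G(Q) = -4 (G(Q) = 0 - 4 = -4)
A = 0 (A = (-39 + 39)*(-4) = 0*(-4) = 0)
k(Z, u) = 2 + 7*Z (k(Z, u) = 7*Z + 2 = 2 + 7*Z)
A + (k(4, 89) - 1*14257) = 0 + ((2 + 7*4) - 1*14257) = 0 + ((2 + 28) - 14257) = 0 + (30 - 14257) = 0 - 14227 = -14227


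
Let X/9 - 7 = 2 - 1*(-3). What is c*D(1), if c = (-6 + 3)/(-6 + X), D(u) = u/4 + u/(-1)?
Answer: 3/136 ≈ 0.022059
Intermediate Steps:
D(u) = -3*u/4 (D(u) = u*(¼) + u*(-1) = u/4 - u = -3*u/4)
X = 108 (X = 63 + 9*(2 - 1*(-3)) = 63 + 9*(2 + 3) = 63 + 9*5 = 63 + 45 = 108)
c = -1/34 (c = (-6 + 3)/(-6 + 108) = -3/102 = -3*1/102 = -1/34 ≈ -0.029412)
c*D(1) = -(-3)/136 = -1/34*(-¾) = 3/136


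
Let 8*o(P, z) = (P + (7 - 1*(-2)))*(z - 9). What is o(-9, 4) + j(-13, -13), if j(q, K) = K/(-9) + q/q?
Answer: 22/9 ≈ 2.4444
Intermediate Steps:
o(P, z) = (-9 + z)*(9 + P)/8 (o(P, z) = ((P + (7 - 1*(-2)))*(z - 9))/8 = ((P + (7 + 2))*(-9 + z))/8 = ((P + 9)*(-9 + z))/8 = ((9 + P)*(-9 + z))/8 = ((-9 + z)*(9 + P))/8 = (-9 + z)*(9 + P)/8)
j(q, K) = 1 - K/9 (j(q, K) = K*(-⅑) + 1 = -K/9 + 1 = 1 - K/9)
o(-9, 4) + j(-13, -13) = (-81/8 - 9/8*(-9) + (9/8)*4 + (⅛)*(-9)*4) + (1 - ⅑*(-13)) = (-81/8 + 81/8 + 9/2 - 9/2) + (1 + 13/9) = 0 + 22/9 = 22/9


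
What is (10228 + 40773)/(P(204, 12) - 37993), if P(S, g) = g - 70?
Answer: -51001/38051 ≈ -1.3403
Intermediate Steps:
P(S, g) = -70 + g
(10228 + 40773)/(P(204, 12) - 37993) = (10228 + 40773)/((-70 + 12) - 37993) = 51001/(-58 - 37993) = 51001/(-38051) = 51001*(-1/38051) = -51001/38051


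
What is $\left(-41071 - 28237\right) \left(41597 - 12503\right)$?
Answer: $-2016446952$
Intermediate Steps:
$\left(-41071 - 28237\right) \left(41597 - 12503\right) = \left(-69308\right) 29094 = -2016446952$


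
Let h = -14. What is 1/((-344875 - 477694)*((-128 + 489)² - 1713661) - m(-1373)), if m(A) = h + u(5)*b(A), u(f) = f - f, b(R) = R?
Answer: 1/1302406400474 ≈ 7.6781e-13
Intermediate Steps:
u(f) = 0
m(A) = -14 (m(A) = -14 + 0*A = -14 + 0 = -14)
1/((-344875 - 477694)*((-128 + 489)² - 1713661) - m(-1373)) = 1/((-344875 - 477694)*((-128 + 489)² - 1713661) - 1*(-14)) = 1/(-822569*(361² - 1713661) + 14) = 1/(-822569*(130321 - 1713661) + 14) = 1/(-822569*(-1583340) + 14) = 1/(1302406400460 + 14) = 1/1302406400474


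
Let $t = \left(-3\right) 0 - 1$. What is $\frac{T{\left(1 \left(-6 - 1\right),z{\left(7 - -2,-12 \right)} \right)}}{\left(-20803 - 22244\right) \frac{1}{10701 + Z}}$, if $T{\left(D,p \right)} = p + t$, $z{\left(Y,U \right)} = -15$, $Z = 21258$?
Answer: $\frac{56816}{4783} \approx 11.879$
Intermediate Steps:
$t = -1$ ($t = 0 - 1 = -1$)
$T{\left(D,p \right)} = -1 + p$ ($T{\left(D,p \right)} = p - 1 = -1 + p$)
$\frac{T{\left(1 \left(-6 - 1\right),z{\left(7 - -2,-12 \right)} \right)}}{\left(-20803 - 22244\right) \frac{1}{10701 + Z}} = \frac{-1 - 15}{\left(-20803 - 22244\right) \frac{1}{10701 + 21258}} = - \frac{16}{\left(-43047\right) \frac{1}{31959}} = - \frac{16}{- \frac{4783}{3551}} = \left(-16\right) \left(- \frac{3551}{4783}\right) = \frac{56816}{4783}$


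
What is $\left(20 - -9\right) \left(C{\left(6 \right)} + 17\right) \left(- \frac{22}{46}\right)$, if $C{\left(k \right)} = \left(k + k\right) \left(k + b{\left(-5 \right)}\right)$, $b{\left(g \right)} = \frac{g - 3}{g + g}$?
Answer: $- \frac{157267}{115} \approx -1367.5$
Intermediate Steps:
$b{\left(g \right)} = \frac{-3 + g}{2 g}$
$C{\left(k \right)} = 2 k \left(\frac{4}{5} + k\right)$ ($C{\left(k \right)} = \left(k + k\right) \left(k + \frac{-3 - 5}{2 \left(-5\right)}\right) = 2 k \left(k + \frac{1}{2} \left(- \frac{1}{5}\right) \left(-8\right)\right) = 2 k \left(k + \frac{4}{5}\right) = 2 k \left(\frac{4}{5} + k\right)$)
$\left(20 - -9\right) \left(C{\left(6 \right)} + 17\right) \left(- \frac{22}{46}\right) = \left(20 - -9\right) \left(\frac{2}{5} \cdot 6 \left(4 + 5 \cdot 6\right) + 17\right) \left(- \frac{22}{46}\right) = \left(20 + 9\right) \left(\frac{2}{5} \cdot 6 \left(4 + 30\right) + 17\right) \left(\left(-22\right) \frac{1}{46}\right) = 29 \left(\frac{2}{5} \cdot 6 \cdot 34 + 17\right) \left(- \frac{11}{23}\right) = 29 \left(\frac{408}{5} + 17\right) \left(- \frac{11}{23}\right) = 29 \cdot \frac{493}{5} \left(- \frac{11}{23}\right) = \frac{14297}{5} \left(- \frac{11}{23}\right) = - \frac{157267}{115}$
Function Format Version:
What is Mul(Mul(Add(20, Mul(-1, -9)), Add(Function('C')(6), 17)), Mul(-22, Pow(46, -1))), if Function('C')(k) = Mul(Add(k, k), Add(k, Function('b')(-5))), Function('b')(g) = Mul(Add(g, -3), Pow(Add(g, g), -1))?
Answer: Rational(-157267, 115) ≈ -1367.5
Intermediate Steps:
Function('b')(g) = Mul(Rational(1, 2), Pow(g, -1), Add(-3, g)) (Function('b')(g) = Mul(Add(-3, g), Pow(Mul(2, g), -1)) = Mul(Add(-3, g), Mul(Rational(1, 2), Pow(g, -1))) = Mul(Rational(1, 2), Pow(g, -1), Add(-3, g)))
Function('C')(k) = Mul(2, k, Add(Rational(4, 5), k)) (Function('C')(k) = Mul(Add(k, k), Add(k, Mul(Rational(1, 2), Pow(-5, -1), Add(-3, -5)))) = Mul(Mul(2, k), Add(k, Mul(Rational(1, 2), Rational(-1, 5), -8))) = Mul(Mul(2, k), Add(k, Rational(4, 5))) = Mul(Mul(2, k), Add(Rational(4, 5), k)) = Mul(2, k, Add(Rational(4, 5), k)))
Mul(Mul(Add(20, Mul(-1, -9)), Add(Function('C')(6), 17)), Mul(-22, Pow(46, -1))) = Mul(Mul(Add(20, Mul(-1, -9)), Add(Mul(Rational(2, 5), 6, Add(4, Mul(5, 6))), 17)), Mul(-22, Pow(46, -1))) = Mul(Mul(Add(20, 9), Add(Mul(Rational(2, 5), 6, Add(4, 30)), 17)), Mul(-22, Rational(1, 46))) = Mul(Mul(29, Add(Mul(Rational(2, 5), 6, 34), 17)), Rational(-11, 23)) = Mul(Mul(29, Add(Rational(408, 5), 17)), Rational(-11, 23)) = Mul(Mul(29, Rational(493, 5)), Rational(-11, 23)) = Mul(Rational(14297, 5), Rational(-11, 23)) = Rational(-157267, 115)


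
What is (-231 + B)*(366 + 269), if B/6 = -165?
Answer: -775335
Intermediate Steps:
B = -990 (B = 6*(-165) = -990)
(-231 + B)*(366 + 269) = (-231 - 990)*(366 + 269) = -1221*635 = -775335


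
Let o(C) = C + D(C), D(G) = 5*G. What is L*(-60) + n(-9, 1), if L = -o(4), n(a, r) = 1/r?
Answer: 1441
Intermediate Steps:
o(C) = 6*C (o(C) = C + 5*C = 6*C)
L = -24 (L = -6*4 = -1*24 = -24)
L*(-60) + n(-9, 1) = -24*(-60) + 1/1 = 1440 + 1 = 1441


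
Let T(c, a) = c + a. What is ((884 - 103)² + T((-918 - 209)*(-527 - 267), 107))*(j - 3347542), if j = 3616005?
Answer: 404011579478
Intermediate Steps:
T(c, a) = a + c
((884 - 103)² + T((-918 - 209)*(-527 - 267), 107))*(j - 3347542) = ((884 - 103)² + (107 + (-918 - 209)*(-527 - 267)))*(3616005 - 3347542) = (781² + (107 - 1127*(-794)))*268463 = (609961 + (107 + 894838))*268463 = (609961 + 894945)*268463 = 1504906*268463 = 404011579478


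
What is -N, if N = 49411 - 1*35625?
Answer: -13786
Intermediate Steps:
N = 13786 (N = 49411 - 35625 = 13786)
-N = -1*13786 = -13786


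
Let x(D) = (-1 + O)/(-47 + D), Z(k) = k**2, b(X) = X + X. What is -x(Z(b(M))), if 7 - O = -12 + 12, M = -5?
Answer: -6/53 ≈ -0.11321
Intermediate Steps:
O = 7 (O = 7 - (-12 + 12) = 7 - 1*0 = 7 + 0 = 7)
b(X) = 2*X
x(D) = 6/(-47 + D) (x(D) = (-1 + 7)/(-47 + D) = 6/(-47 + D))
-x(Z(b(M))) = -6/(-47 + (2*(-5))**2) = -6/(-47 + (-10)**2) = -6/(-47 + 100) = -6/53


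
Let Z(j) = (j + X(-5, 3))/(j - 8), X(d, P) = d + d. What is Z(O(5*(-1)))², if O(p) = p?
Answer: 225/169 ≈ 1.3314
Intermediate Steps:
X(d, P) = 2*d
Z(j) = (-10 + j)/(-8 + j) (Z(j) = (j + 2*(-5))/(j - 8) = (j - 10)/(-8 + j) = (-10 + j)/(-8 + j))
Z(O(5*(-1)))² = ((-10 + 5*(-1))/(-8 + 5*(-1)))² = ((-10 - 5)/(-8 - 5))² = (-15/(-13))² = (-1/13*(-15))² = (15/13)² = 225/169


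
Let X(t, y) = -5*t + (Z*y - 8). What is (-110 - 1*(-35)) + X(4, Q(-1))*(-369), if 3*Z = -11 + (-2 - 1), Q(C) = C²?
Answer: 11979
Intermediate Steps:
Z = -14/3 (Z = (-11 + (-2 - 1))/3 = (-11 - 3)/3 = (⅓)*(-14) = -14/3 ≈ -4.6667)
X(t, y) = -8 - 5*t - 14*y/3 (X(t, y) = -5*t + (-14*y/3 - 8) = -5*t + (-8 - 14*y/3) = -8 - 5*t - 14*y/3)
(-110 - 1*(-35)) + X(4, Q(-1))*(-369) = (-110 - 1*(-35)) + (-8 - 5*4 - 14/3*(-1)²)*(-369) = (-110 + 35) + (-8 - 20 - 14/3*1)*(-369) = -75 + (-8 - 20 - 14/3)*(-369) = -75 - 98/3*(-369) = -75 + 12054 = 11979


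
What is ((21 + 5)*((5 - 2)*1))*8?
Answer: 624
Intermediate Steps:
((21 + 5)*((5 - 2)*1))*8 = (26*(3*1))*8 = (26*3)*8 = 78*8 = 624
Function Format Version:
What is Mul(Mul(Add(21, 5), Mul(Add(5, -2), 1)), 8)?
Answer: 624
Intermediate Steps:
Mul(Mul(Add(21, 5), Mul(Add(5, -2), 1)), 8) = Mul(Mul(26, Mul(3, 1)), 8) = Mul(Mul(26, 3), 8) = Mul(78, 8) = 624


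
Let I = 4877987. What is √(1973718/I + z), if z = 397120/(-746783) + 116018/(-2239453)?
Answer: 2*I*√2977544099275645237815226048988991802/8157874385061135913 ≈ 0.42304*I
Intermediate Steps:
z = -975971845454/1672385429699 (z = 397120*(-1/746783) + 116018*(-1/2239453) = -397120/746783 - 116018/2239453 = -975971845454/1672385429699 ≈ -0.58358)
√(1973718/I + z) = √(1973718/4877987 - 975971845454/1672385429699) = √(-1459960748955970216/8157874385061135913) = 2*I*√2977544099275645237815226048988991802/8157874385061135913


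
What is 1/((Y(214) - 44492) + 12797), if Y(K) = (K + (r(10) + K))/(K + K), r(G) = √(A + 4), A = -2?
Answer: -2902916848/92005046580511 - 214*√2/92005046580511 ≈ -3.1552e-5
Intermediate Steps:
r(G) = √2 (r(G) = √(-2 + 4) = √2)
Y(K) = (√2 + 2*K)/(2*K) (Y(K) = (K + (√2 + K))/(K + K) = (K + (K + √2))/((2*K)) = (√2 + 2*K)*(1/(2*K)) = (√2 + 2*K)/(2*K))
1/((Y(214) - 44492) + 12797) = 1/(((214 + √2/2)/214 - 44492) + 12797) = 1/(((1 + √2/428) - 44492) + 12797) = 1/((-44491 + √2/428) + 12797) = 1/(-31694 + √2/428)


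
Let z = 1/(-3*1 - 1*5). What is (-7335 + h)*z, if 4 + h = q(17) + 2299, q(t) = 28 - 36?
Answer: 631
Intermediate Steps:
q(t) = -8
z = -⅛ (z = 1/(-3 - 5) = 1/(-8) = -⅛ ≈ -0.12500)
h = 2287 (h = -4 + (-8 + 2299) = -4 + 2291 = 2287)
(-7335 + h)*z = (-7335 + 2287)*(-⅛) = -5048*(-⅛) = 631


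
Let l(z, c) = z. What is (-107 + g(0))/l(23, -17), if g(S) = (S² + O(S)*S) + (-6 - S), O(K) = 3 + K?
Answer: -113/23 ≈ -4.9130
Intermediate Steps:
g(S) = -6 + S² - S + S*(3 + S) (g(S) = (S² + (3 + S)*S) + (-6 - S) = (S² + S*(3 + S)) + (-6 - S) = -6 + S² - S + S*(3 + S))
(-107 + g(0))/l(23, -17) = (-107 + (-6 + 2*0 + 2*0²))/23 = (-107 + (-6 + 0 + 2*0))/23 = (-107 + (-6 + 0 + 0))/23 = (-107 - 6)/23 = (1/23)*(-113) = -113/23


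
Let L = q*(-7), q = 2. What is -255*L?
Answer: 3570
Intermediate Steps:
L = -14 (L = 2*(-7) = -14)
-255*L = -255*(-14) = 3570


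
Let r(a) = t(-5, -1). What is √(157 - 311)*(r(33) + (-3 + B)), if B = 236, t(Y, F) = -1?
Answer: 232*I*√154 ≈ 2879.0*I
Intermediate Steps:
r(a) = -1
√(157 - 311)*(r(33) + (-3 + B)) = √(157 - 311)*(-1 + (-3 + 236)) = √(-154)*(-1 + 233) = (I*√154)*232 = 232*I*√154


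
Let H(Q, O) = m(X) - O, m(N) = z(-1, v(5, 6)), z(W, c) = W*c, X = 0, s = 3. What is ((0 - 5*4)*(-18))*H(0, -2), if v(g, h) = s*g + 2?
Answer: -5400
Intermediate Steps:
v(g, h) = 2 + 3*g (v(g, h) = 3*g + 2 = 2 + 3*g)
m(N) = -17 (m(N) = -(2 + 3*5) = -(2 + 15) = -1*17 = -17)
H(Q, O) = -17 - O
((0 - 5*4)*(-18))*H(0, -2) = ((0 - 5*4)*(-18))*(-17 - 1*(-2)) = ((0 - 20)*(-18))*(-17 + 2) = -20*(-18)*(-15) = 360*(-15) = -5400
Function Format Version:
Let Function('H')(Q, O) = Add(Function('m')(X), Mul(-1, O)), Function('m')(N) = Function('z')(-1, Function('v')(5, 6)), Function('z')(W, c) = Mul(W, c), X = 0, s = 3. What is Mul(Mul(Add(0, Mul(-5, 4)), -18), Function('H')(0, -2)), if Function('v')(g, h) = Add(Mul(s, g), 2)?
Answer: -5400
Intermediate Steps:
Function('v')(g, h) = Add(2, Mul(3, g)) (Function('v')(g, h) = Add(Mul(3, g), 2) = Add(2, Mul(3, g)))
Function('m')(N) = -17 (Function('m')(N) = Mul(-1, Add(2, Mul(3, 5))) = Mul(-1, Add(2, 15)) = Mul(-1, 17) = -17)
Function('H')(Q, O) = Add(-17, Mul(-1, O))
Mul(Mul(Add(0, Mul(-5, 4)), -18), Function('H')(0, -2)) = Mul(Mul(Add(0, Mul(-5, 4)), -18), Add(-17, Mul(-1, -2))) = Mul(Mul(Add(0, -20), -18), Add(-17, 2)) = Mul(Mul(-20, -18), -15) = Mul(360, -15) = -5400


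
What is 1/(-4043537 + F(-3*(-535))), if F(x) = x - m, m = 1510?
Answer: -1/4043442 ≈ -2.4731e-7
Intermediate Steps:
F(x) = -1510 + x (F(x) = x - 1*1510 = x - 1510 = -1510 + x)
1/(-4043537 + F(-3*(-535))) = 1/(-4043537 + (-1510 - 3*(-535))) = 1/(-4043537 + (-1510 + 1605)) = 1/(-4043537 + 95) = 1/(-4043442) = -1/4043442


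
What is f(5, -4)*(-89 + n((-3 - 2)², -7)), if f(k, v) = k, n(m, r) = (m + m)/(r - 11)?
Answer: -4130/9 ≈ -458.89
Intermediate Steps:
n(m, r) = 2*m/(-11 + r) (n(m, r) = (2*m)/(-11 + r) = 2*m/(-11 + r))
f(5, -4)*(-89 + n((-3 - 2)², -7)) = 5*(-89 + 2*(-3 - 2)²/(-11 - 7)) = 5*(-89 + 2*(-5)²/(-18)) = 5*(-89 + 2*25*(-1/18)) = 5*(-89 - 25/9) = 5*(-826/9) = -4130/9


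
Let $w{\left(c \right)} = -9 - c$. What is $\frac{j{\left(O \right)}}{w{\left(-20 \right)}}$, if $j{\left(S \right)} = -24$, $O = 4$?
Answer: $- \frac{24}{11} \approx -2.1818$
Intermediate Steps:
$\frac{j{\left(O \right)}}{w{\left(-20 \right)}} = - \frac{24}{-9 - -20} = - \frac{24}{-9 + 20} = - \frac{24}{11}$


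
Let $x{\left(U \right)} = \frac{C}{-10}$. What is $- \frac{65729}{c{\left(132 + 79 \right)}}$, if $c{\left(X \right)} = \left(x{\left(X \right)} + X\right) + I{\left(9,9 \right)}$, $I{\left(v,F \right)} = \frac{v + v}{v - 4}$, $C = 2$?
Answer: $- \frac{328645}{1072} \approx -306.57$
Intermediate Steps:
$x{\left(U \right)} = - \frac{1}{5}$ ($x{\left(U \right)} = \frac{2}{-10} = 2 \left(- \frac{1}{10}\right) = - \frac{1}{5}$)
$I{\left(v,F \right)} = \frac{2 v}{-4 + v}$
$c{\left(X \right)} = \frac{17}{5} + X$ ($c{\left(X \right)} = \left(- \frac{1}{5} + X\right) + 2 \cdot 9 \frac{1}{-4 + 9} = \left(- \frac{1}{5} + X\right) + 2 \cdot 9 \cdot \frac{1}{5} = \left(- \frac{1}{5} + X\right) + \frac{18}{5} = \frac{17}{5} + X$)
$- \frac{65729}{c{\left(132 + 79 \right)}} = - \frac{65729}{\frac{17}{5} + \left(132 + 79\right)} = - \frac{65729}{\frac{17}{5} + 211} = - \frac{65729}{\frac{1072}{5}} = \left(-65729\right) \frac{5}{1072} = - \frac{328645}{1072}$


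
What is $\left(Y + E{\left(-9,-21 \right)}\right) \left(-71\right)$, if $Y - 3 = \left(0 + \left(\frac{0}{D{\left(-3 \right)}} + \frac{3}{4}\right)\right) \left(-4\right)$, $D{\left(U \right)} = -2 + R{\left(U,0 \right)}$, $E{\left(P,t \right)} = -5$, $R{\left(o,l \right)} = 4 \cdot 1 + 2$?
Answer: $355$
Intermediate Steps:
$R{\left(o,l \right)} = 6$ ($R{\left(o,l \right)} = 4 + 2 = 6$)
$D{\left(U \right)} = 4$ ($D{\left(U \right)} = -2 + 6 = 4$)
$Y = 0$ ($Y = 3 + \left(0 + \left(\frac{0}{4} + \frac{3}{4}\right)\right) \left(-4\right) = 3 + \left(0 + \left(0 \cdot \frac{1}{4} + 3 \cdot \frac{1}{4}\right)\right) \left(-4\right) = 3 + \left(0 + \left(0 + \frac{3}{4}\right)\right) \left(-4\right) = 3 + \left(0 + \frac{3}{4}\right) \left(-4\right) = 3 + \frac{3}{4} \left(-4\right) = 3 - 3 = 0$)
$\left(Y + E{\left(-9,-21 \right)}\right) \left(-71\right) = \left(0 - 5\right) \left(-71\right) = \left(-5\right) \left(-71\right) = 355$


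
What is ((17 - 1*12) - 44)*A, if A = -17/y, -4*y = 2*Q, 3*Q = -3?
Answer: 1326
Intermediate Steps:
Q = -1 (Q = (⅓)*(-3) = -1)
y = ½ (y = -(-1)/2 = -¼*(-2) = ½ ≈ 0.50000)
A = -34 (A = -17/½ = -17*2 = -34)
((17 - 1*12) - 44)*A = ((17 - 1*12) - 44)*(-34) = ((17 - 12) - 44)*(-34) = (5 - 44)*(-34) = -39*(-34) = 1326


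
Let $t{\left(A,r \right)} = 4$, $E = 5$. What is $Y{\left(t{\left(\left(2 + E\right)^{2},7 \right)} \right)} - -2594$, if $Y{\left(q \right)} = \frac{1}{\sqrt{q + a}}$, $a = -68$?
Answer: $2594 - \frac{i}{8} \approx 2594.0 - 0.125 i$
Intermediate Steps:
$Y{\left(q \right)} = \frac{1}{\sqrt{-68 + q}}$ ($Y{\left(q \right)} = \frac{1}{\sqrt{q - 68}} = \frac{1}{\sqrt{-68 + q}}$)
$Y{\left(t{\left(\left(2 + E\right)^{2},7 \right)} \right)} - -2594 = \frac{1}{\sqrt{-68 + 4}} - -2594 = \frac{1}{\sqrt{-64}} + 2594 = - \frac{i}{8} + 2594 = 2594 - \frac{i}{8}$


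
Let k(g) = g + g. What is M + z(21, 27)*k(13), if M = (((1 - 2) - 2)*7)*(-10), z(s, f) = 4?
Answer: 314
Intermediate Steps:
k(g) = 2*g
M = 210 (M = ((-1 - 2)*7)*(-10) = -3*7*(-10) = -21*(-10) = 210)
M + z(21, 27)*k(13) = 210 + 4*(2*13) = 210 + 4*26 = 210 + 104 = 314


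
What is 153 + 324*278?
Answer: 90225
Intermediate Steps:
153 + 324*278 = 153 + 90072 = 90225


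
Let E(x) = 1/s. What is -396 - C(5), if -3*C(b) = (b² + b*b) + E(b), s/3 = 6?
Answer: -20483/54 ≈ -379.31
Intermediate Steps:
s = 18 (s = 3*6 = 18)
E(x) = 1/18
C(b) = -1/54 - 2*b²/3 (C(b) = -((b² + b*b) + 1/18)/3 = -((b² + b²) + 1/18)/3 = -(2*b² + 1/18)/3 = -(1/18 + 2*b²)/3 = -1/54 - 2*b²/3)
-396 - C(5) = -396 - (-1/54 - ⅔*5²) = -396 - (-1/54 - ⅔*25) = -396 - (-1/54 - 50/3) = -396 - 1*(-901/54) = -396 + 901/54 = -20483/54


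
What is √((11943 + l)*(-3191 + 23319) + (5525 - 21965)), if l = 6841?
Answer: 2*√94516978 ≈ 19444.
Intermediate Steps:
√((11943 + l)*(-3191 + 23319) + (5525 - 21965)) = √((11943 + 6841)*(-3191 + 23319) + (5525 - 21965)) = √(18784*20128 - 16440) = √(378084352 - 16440) = √378067912 = 2*√94516978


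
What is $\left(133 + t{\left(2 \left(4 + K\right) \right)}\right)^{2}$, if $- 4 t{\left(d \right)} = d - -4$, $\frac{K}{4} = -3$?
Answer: $18496$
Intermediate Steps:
$K = -12$ ($K = 4 \left(-3\right) = -12$)
$t{\left(d \right)} = -1 - \frac{d}{4}$ ($t{\left(d \right)} = - \frac{d - -4}{4} = - \frac{d + 4}{4} = - \frac{4 + d}{4} = -1 - \frac{d}{4}$)
$\left(133 + t{\left(2 \left(4 + K\right) \right)}\right)^{2} = \left(133 - \left(1 + \frac{2 \left(4 - 12\right)}{4}\right)\right)^{2} = \left(133 - \left(1 + \frac{2 \left(-8\right)}{4}\right)\right)^{2} = \left(133 - -3\right)^{2} = \left(133 + \left(-1 + 4\right)\right)^{2} = \left(133 + 3\right)^{2} = 136^{2} = 18496$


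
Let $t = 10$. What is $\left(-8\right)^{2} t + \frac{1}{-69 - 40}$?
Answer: $\frac{69759}{109} \approx 639.99$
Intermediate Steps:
$\left(-8\right)^{2} t + \frac{1}{-69 - 40} = \left(-8\right)^{2} \cdot 10 + \frac{1}{-69 - 40} = 64 \cdot 10 + \frac{1}{-109} = 640 - \frac{1}{109} = \frac{69759}{109}$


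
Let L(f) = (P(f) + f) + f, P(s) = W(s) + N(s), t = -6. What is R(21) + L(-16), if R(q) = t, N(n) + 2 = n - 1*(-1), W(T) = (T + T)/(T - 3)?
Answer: -1013/19 ≈ -53.316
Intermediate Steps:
W(T) = 2*T/(-3 + T) (W(T) = (2*T)/(-3 + T) = 2*T/(-3 + T))
N(n) = -1 + n (N(n) = -2 + (n - 1*(-1)) = -2 + (n + 1) = -2 + (1 + n) = -1 + n)
P(s) = -1 + s + 2*s/(-3 + s) (P(s) = 2*s/(-3 + s) + (-1 + s) = -1 + s + 2*s/(-3 + s))
R(q) = -6
L(f) = 2*f + (3 + f² - 2*f)/(-3 + f) (L(f) = ((3 + f² - 2*f)/(-3 + f) + f) + f = (f + (3 + f² - 2*f)/(-3 + f)) + f = 2*f + (3 + f² - 2*f)/(-3 + f))
R(21) + L(-16) = -6 + (3 - 8*(-16) + 3*(-16)²)/(-3 - 16) = -6 + (3 + 128 + 3*256)/(-19) = -6 - (3 + 128 + 768)/19 = -6 - 1/19*899 = -6 - 899/19 = -1013/19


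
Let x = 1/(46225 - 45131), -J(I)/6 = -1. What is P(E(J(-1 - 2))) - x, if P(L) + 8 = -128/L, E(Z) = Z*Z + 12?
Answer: -35011/3282 ≈ -10.668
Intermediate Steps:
J(I) = 6 (J(I) = -6*(-1) = 6)
E(Z) = 12 + Z**2 (E(Z) = Z**2 + 12 = 12 + Z**2)
x = 1/1094 ≈ 0.00091408
P(L) = -8 - 128/L
P(E(J(-1 - 2))) - x = (-8 - 128/(12 + 6**2)) - 1*1/1094 = (-8 - 128/(12 + 36)) - 1/1094 = (-8 - 128/48) - 1/1094 = (-8 - 128*1/48) - 1/1094 = (-8 - 8/3) - 1/1094 = -32/3 - 1/1094 = -35011/3282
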